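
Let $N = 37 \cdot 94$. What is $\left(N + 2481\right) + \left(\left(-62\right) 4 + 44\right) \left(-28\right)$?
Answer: $11671$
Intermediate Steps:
$N = 3478$
$\left(N + 2481\right) + \left(\left(-62\right) 4 + 44\right) \left(-28\right) = \left(3478 + 2481\right) + \left(\left(-62\right) 4 + 44\right) \left(-28\right) = 5959 + \left(-248 + 44\right) \left(-28\right) = 5959 - -5712 = 5959 + 5712 = 11671$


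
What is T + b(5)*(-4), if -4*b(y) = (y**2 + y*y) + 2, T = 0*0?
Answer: 52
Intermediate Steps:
T = 0
b(y) = -1/2 - y**2/2 (b(y) = -((y**2 + y*y) + 2)/4 = -((y**2 + y**2) + 2)/4 = -(2*y**2 + 2)/4 = -(2 + 2*y**2)/4 = -1/2 - y**2/2)
T + b(5)*(-4) = 0 + (-1/2 - 1/2*5**2)*(-4) = 0 + (-1/2 - 1/2*25)*(-4) = 0 + (-1/2 - 25/2)*(-4) = 0 - 13*(-4) = 0 + 52 = 52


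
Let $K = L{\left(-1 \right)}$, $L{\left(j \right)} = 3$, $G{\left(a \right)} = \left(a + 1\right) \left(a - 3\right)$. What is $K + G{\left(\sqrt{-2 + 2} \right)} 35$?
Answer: $-102$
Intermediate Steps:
$G{\left(a \right)} = \left(1 + a\right) \left(-3 + a\right)$
$K = 3$
$K + G{\left(\sqrt{-2 + 2} \right)} 35 = 3 + \left(-3 + \left(\sqrt{-2 + 2}\right)^{2} - 2 \sqrt{-2 + 2}\right) 35 = 3 + \left(-3 + \left(\sqrt{0}\right)^{2} - 2 \sqrt{0}\right) 35 = 3 + \left(-3 + 0^{2} - 0\right) 35 = 3 + \left(-3 + 0 + 0\right) 35 = 3 - 105 = -102$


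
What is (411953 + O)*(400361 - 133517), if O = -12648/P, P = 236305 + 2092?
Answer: 26206308064946892/238397 ≈ 1.0993e+11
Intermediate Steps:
P = 238397
O = -12648/238397 ≈ -0.053054
(411953 + O)*(400361 - 133517) = (411953 - 12648/238397)*(400361 - 133517) = (98208346693/238397)*266844 = 26206308064946892/238397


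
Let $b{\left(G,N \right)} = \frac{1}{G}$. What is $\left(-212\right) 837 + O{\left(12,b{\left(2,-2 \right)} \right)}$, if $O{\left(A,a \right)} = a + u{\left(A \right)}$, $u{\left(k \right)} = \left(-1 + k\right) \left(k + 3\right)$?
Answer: $- \frac{354557}{2} \approx -1.7728 \cdot 10^{5}$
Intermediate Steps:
$u{\left(k \right)} = \left(-1 + k\right) \left(3 + k\right)$
$O{\left(A,a \right)} = -3 + a + A^{2} + 2 A$ ($O{\left(A,a \right)} = a + \left(-3 + A^{2} + 2 A\right) = -3 + a + A^{2} + 2 A$)
$\left(-212\right) 837 + O{\left(12,b{\left(2,-2 \right)} \right)} = \left(-212\right) 837 + \left(-3 + \frac{1}{2} + 12^{2} + 2 \cdot 12\right) = -177444 + \left(-3 + \frac{1}{2} + 144 + 24\right) = -177444 + \frac{331}{2} = - \frac{354557}{2}$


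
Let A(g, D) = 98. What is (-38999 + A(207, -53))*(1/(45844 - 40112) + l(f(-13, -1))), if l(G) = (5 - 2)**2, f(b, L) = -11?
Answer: -2006863689/5732 ≈ -3.5012e+5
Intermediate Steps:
l(G) = 9 (l(G) = 3**2 = 9)
(-38999 + A(207, -53))*(1/(45844 - 40112) + l(f(-13, -1))) = (-38999 + 98)*(1/(45844 - 40112) + 9) = -38901*(1/5732 + 9) = -38901*51589/5732 = -2006863689/5732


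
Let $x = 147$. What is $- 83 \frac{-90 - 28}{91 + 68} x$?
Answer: $\frac{479906}{53} \approx 9054.8$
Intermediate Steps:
$- 83 \frac{-90 - 28}{91 + 68} x = - 83 \frac{-90 - 28}{91 + 68} \cdot 147 = - 83 \left(- \frac{118}{159}\right) 147 = - 83 \left(\left(-118\right) \frac{1}{159}\right) 147 = \left(-83\right) \left(- \frac{118}{159}\right) 147 = \frac{9794}{159} \cdot 147 = \frac{479906}{53}$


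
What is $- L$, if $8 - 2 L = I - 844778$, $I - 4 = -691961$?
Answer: $- \frac{1536743}{2} \approx -7.6837 \cdot 10^{5}$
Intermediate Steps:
$I = -691957$ ($I = 4 - 691961 = -691957$)
$L = \frac{1536743}{2}$ ($L = 4 - \frac{-691957 - 844778}{2} = 4 - - \frac{1536735}{2} = 4 + \frac{1536735}{2} = \frac{1536743}{2} \approx 7.6837 \cdot 10^{5}$)
$- L = \left(-1\right) \frac{1536743}{2} = - \frac{1536743}{2}$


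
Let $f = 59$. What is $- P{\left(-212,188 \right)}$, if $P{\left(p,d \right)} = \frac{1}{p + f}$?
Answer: $\frac{1}{153} \approx 0.0065359$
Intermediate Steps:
$P{\left(p,d \right)} = \frac{1}{59 + p}$ ($P{\left(p,d \right)} = \frac{1}{p + 59} = \frac{1}{59 + p}$)
$- P{\left(-212,188 \right)} = - \frac{1}{59 - 212} = - \frac{1}{-153} = \left(-1\right) \left(- \frac{1}{153}\right) = \frac{1}{153}$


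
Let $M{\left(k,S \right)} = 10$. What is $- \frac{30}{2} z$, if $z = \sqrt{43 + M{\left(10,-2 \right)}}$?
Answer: $- 15 \sqrt{53} \approx -109.2$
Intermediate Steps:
$z = \sqrt{53}$ ($z = \sqrt{43 + 10} = \sqrt{53} \approx 7.2801$)
$- \frac{30}{2} z = - \frac{30}{2} \sqrt{53} = \left(-30\right) \frac{1}{2} \sqrt{53} = - 15 \sqrt{53}$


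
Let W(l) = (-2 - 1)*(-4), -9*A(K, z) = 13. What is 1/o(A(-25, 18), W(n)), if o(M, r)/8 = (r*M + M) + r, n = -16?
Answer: -9/488 ≈ -0.018443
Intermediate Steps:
A(K, z) = -13/9 (A(K, z) = -1/9*13 = -13/9)
W(l) = 12 (W(l) = -3*(-4) = 12)
o(M, r) = 8*M + 8*r + 8*M*r (o(M, r) = 8*((r*M + M) + r) = 8*((M*r + M) + r) = 8*((M + M*r) + r) = 8*(M + r + M*r) = 8*M + 8*r + 8*M*r)
1/o(A(-25, 18), W(n)) = 1/(8*(-13/9) + 8*12 + 8*(-13/9)*12) = 1/(-104/9 + 96 - 416/3) = 1/(-488/9) = -9/488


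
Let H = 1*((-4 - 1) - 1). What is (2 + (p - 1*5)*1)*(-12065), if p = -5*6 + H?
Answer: 470535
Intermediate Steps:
H = -6 (H = 1*(-5 - 1) = 1*(-6) = -6)
p = -36 (p = -5*6 - 6 = -30 - 6 = -36)
(2 + (p - 1*5)*1)*(-12065) = (2 + (-36 - 1*5)*1)*(-12065) = (2 + (-36 - 5)*1)*(-12065) = (2 - 41*1)*(-12065) = (2 - 41)*(-12065) = -39*(-12065) = 470535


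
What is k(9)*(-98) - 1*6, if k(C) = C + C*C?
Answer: -8826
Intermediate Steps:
k(C) = C + C²
k(9)*(-98) - 1*6 = (9*(1 + 9))*(-98) - 1*6 = (9*10)*(-98) - 6 = 90*(-98) - 6 = -8820 - 6 = -8826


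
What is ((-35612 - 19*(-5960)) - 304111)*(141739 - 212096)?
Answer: 15934664431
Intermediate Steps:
((-35612 - 19*(-5960)) - 304111)*(141739 - 212096) = ((-35612 + 113240) - 304111)*(-70357) = (77628 - 304111)*(-70357) = -226483*(-70357) = 15934664431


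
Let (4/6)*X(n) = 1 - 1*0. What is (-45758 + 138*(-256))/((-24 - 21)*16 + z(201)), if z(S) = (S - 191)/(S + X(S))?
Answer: 3283983/29158 ≈ 112.63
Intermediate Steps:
X(n) = 3/2 (X(n) = 3*(1 - 1*0)/2 = 3*(1 + 0)/2 = (3/2)*1 = 3/2)
z(S) = (-191 + S)/(3/2 + S) (z(S) = (S - 191)/(S + 3/2) = (-191 + S)/(3/2 + S))
(-45758 + 138*(-256))/((-24 - 21)*16 + z(201)) = (-45758 + 138*(-256))/((-24 - 21)*16 + 2*(-191 + 201)/(3 + 2*201)) = (-45758 - 35328)/(-45*16 + 2*10/(3 + 402)) = -81086/(-720 + 2*10/405) = -81086/(-720 + 2*(1/405)*10) = -81086/(-720 + 4/81) = -81086/(-58316/81) = -81086*(-81/58316) = 3283983/29158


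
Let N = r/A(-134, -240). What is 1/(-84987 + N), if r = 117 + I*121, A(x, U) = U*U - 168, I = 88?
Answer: -57432/4880962619 ≈ -1.1767e-5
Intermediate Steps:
A(x, U) = -168 + U**2 (A(x, U) = U**2 - 168 = -168 + U**2)
r = 10765 (r = 117 + 88*121 = 117 + 10648 = 10765)
N = 10765/57432 (N = 10765/(-168 + (-240)**2) = 10765/(-168 + 57600) = 10765/57432 ≈ 0.18744)
1/(-84987 + N) = 1/(-84987 + 10765/57432) = 1/(-4880962619/57432) = -57432/4880962619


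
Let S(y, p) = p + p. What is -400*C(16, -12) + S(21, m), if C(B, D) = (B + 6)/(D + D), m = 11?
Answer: 1166/3 ≈ 388.67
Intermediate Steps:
C(B, D) = (6 + B)/(2*D) (C(B, D) = (6 + B)/((2*D)) = (6 + B)*(1/(2*D)) = (6 + B)/(2*D))
S(y, p) = 2*p
-400*C(16, -12) + S(21, m) = -200*(6 + 16)/(-12) + 2*11 = -200*(-1)*22/12 + 22 = -400*(-11/12) + 22 = 1100/3 + 22 = 1166/3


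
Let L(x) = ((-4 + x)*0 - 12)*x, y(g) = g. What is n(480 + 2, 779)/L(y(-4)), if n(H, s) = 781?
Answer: 781/48 ≈ 16.271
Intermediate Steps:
L(x) = -12*x (L(x) = (0 - 12)*x = -12*x)
n(480 + 2, 779)/L(y(-4)) = 781/((-12*(-4))) = 781/48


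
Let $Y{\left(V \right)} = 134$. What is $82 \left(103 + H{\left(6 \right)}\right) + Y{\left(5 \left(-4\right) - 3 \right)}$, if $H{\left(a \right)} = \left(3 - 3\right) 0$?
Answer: $8580$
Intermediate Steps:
$H{\left(a \right)} = 0$ ($H{\left(a \right)} = 0 \cdot 0 = 0$)
$82 \left(103 + H{\left(6 \right)}\right) + Y{\left(5 \left(-4\right) - 3 \right)} = 82 \left(103 + 0\right) + 134 = 82 \cdot 103 + 134 = 8446 + 134 = 8580$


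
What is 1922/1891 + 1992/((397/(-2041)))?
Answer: -247981378/24217 ≈ -10240.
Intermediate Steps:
1922/1891 + 1992/((397/(-2041))) = 1922*(1/1891) + 1992/((397*(-1/2041))) = 62/61 + 1992/(-397/2041) = 62/61 + 1992*(-2041/397) = 62/61 - 4065672/397 = -247981378/24217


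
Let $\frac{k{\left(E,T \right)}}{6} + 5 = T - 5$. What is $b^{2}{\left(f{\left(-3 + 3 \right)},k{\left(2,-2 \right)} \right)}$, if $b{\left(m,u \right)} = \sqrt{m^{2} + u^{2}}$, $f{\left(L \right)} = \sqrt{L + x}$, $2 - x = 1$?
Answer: $5185$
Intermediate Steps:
$x = 1$ ($x = 2 - 1 = 1$)
$k{\left(E,T \right)} = -60 + 6 T$ ($k{\left(E,T \right)} = -30 + 6 \left(T - 5\right) = -30 + 6 \left(-5 + T\right) = -30 + \left(-30 + 6 T\right) = -60 + 6 T$)
$f{\left(L \right)} = \sqrt{1 + L}$ ($f{\left(L \right)} = \sqrt{L + 1} = \sqrt{1 + L}$)
$b^{2}{\left(f{\left(-3 + 3 \right)},k{\left(2,-2 \right)} \right)} = \left(\sqrt{\left(\sqrt{1 + \left(-3 + 3\right)}\right)^{2} + \left(-60 + 6 \left(-2\right)\right)^{2}}\right)^{2} = \left(\sqrt{\left(\sqrt{1 + 0}\right)^{2} + \left(-60 - 12\right)^{2}}\right)^{2} = \left(\sqrt{\left(\sqrt{1}\right)^{2} + \left(-72\right)^{2}}\right)^{2} = \left(\sqrt{1^{2} + 5184}\right)^{2} = \left(\sqrt{1 + 5184}\right)^{2} = \left(\sqrt{5185}\right)^{2} = 5185$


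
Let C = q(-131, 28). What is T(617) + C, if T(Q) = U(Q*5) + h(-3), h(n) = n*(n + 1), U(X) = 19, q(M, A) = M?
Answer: -106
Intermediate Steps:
C = -131
h(n) = n*(1 + n)
T(Q) = 25 (T(Q) = 19 - 3*(1 - 3) = 19 - 3*(-2) = 19 + 6 = 25)
T(617) + C = 25 - 131 = -106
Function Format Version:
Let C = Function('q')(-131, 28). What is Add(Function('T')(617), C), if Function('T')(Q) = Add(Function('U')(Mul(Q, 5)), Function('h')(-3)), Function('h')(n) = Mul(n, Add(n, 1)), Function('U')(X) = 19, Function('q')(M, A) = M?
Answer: -106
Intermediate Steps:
C = -131
Function('h')(n) = Mul(n, Add(1, n))
Function('T')(Q) = 25 (Function('T')(Q) = Add(19, Mul(-3, Add(1, -3))) = Add(19, Mul(-3, -2)) = Add(19, 6) = 25)
Add(Function('T')(617), C) = Add(25, -131) = -106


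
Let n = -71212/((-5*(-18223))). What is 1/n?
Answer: -91115/71212 ≈ -1.2795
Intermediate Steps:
n = -71212/91115 ≈ -0.78156
1/n = 1/(-71212/91115) = -91115/71212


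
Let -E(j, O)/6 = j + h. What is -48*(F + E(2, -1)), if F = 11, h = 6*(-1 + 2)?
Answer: 1776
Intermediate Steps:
h = 6 (h = 6*1 = 6)
E(j, O) = -36 - 6*j (E(j, O) = -6*(j + 6) = -6*(6 + j) = -36 - 6*j)
-48*(F + E(2, -1)) = -48*(11 + (-36 - 6*2)) = -48*(11 + (-36 - 12)) = -48*(11 - 48) = -48*(-37) = 1776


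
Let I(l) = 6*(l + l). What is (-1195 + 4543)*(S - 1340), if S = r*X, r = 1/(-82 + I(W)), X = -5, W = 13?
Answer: -166002210/37 ≈ -4.4865e+6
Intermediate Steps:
I(l) = 12*l (I(l) = 6*(2*l) = 12*l)
r = 1/74 (r = 1/(-82 + 12*13) = 1/(-82 + 156) = 1/74 ≈ 0.013514)
S = -5/74 (S = (1/74)*(-5) = -5/74 ≈ -0.067568)
(-1195 + 4543)*(S - 1340) = (-1195 + 4543)*(-5/74 - 1340) = 3348*(-99165/74) = -166002210/37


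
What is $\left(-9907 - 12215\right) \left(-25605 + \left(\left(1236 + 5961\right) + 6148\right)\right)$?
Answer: $271215720$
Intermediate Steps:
$\left(-9907 - 12215\right) \left(-25605 + \left(\left(1236 + 5961\right) + 6148\right)\right) = - 22122 \left(-25605 + \left(7197 + 6148\right)\right) = - 22122 \left(-25605 + 13345\right) = \left(-22122\right) \left(-12260\right) = 271215720$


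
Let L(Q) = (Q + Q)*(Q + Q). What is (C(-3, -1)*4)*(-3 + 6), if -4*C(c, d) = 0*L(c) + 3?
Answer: -9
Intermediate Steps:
L(Q) = 4*Q**2 (L(Q) = (2*Q)*(2*Q) = 4*Q**2)
C(c, d) = -3/4 (C(c, d) = -(0*(4*c**2) + 3)/4 = -(0 + 3)/4 = -1/4*3 = -3/4)
(C(-3, -1)*4)*(-3 + 6) = (-3/4*4)*(-3 + 6) = -3*3 = -9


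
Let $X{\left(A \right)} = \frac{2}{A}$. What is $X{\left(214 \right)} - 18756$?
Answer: $- \frac{2006891}{107} \approx -18756.0$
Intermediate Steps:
$X{\left(214 \right)} - 18756 = \frac{2}{214} - 18756 = 2 \cdot \frac{1}{214} - 18756 = \frac{1}{107} - 18756 = - \frac{2006891}{107}$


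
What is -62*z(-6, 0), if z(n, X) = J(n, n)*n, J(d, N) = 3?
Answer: 1116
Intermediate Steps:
z(n, X) = 3*n
-62*z(-6, 0) = -186*(-6) = -62*(-18) = 1116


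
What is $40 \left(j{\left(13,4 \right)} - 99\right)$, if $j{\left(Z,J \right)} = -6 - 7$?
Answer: $-4480$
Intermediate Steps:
$j{\left(Z,J \right)} = -13$ ($j{\left(Z,J \right)} = -6 - 7 = -13$)
$40 \left(j{\left(13,4 \right)} - 99\right) = 40 \left(-13 - 99\right) = 40 \left(-112\right) = -4480$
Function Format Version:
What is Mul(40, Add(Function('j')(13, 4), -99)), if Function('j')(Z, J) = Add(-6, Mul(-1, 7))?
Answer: -4480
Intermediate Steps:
Function('j')(Z, J) = -13 (Function('j')(Z, J) = Add(-6, -7) = -13)
Mul(40, Add(Function('j')(13, 4), -99)) = Mul(40, Add(-13, -99)) = Mul(40, -112) = -4480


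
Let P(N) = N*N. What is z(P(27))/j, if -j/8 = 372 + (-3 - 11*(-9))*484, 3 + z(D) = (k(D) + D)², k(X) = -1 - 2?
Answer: -175691/124896 ≈ -1.4067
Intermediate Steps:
P(N) = N²
k(X) = -3
z(D) = -3 + (-3 + D)²
j = -374688 (j = -8*(372 + (-3 - 11*(-9))*484) = -8*(372 + (-3 + 99)*484) = -8*(372 + 96*484) = -8*(372 + 46464) = -8*46836 = -374688)
z(P(27))/j = (-3 + (-3 + 27²)²)/(-374688) = (-3 + (-3 + 729)²)*(-1/374688) = (-3 + 726²)*(-1/374688) = (-3 + 527076)*(-1/374688) = 527073*(-1/374688) = -175691/124896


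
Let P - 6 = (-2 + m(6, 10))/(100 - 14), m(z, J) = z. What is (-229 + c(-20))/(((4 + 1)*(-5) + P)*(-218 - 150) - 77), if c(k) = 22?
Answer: -8901/296609 ≈ -0.030009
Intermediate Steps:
P = 260/43 (P = 6 + (-2 + 6)/(100 - 14) = 6 + 4/86 = 6 + 4*(1/86) = 6 + 2/43 = 260/43 ≈ 6.0465)
(-229 + c(-20))/(((4 + 1)*(-5) + P)*(-218 - 150) - 77) = (-229 + 22)/(((4 + 1)*(-5) + 260/43)*(-218 - 150) - 77) = -207/((5*(-5) + 260/43)*(-368) - 77) = -207/((-25 + 260/43)*(-368) - 77) = -207/(-815/43*(-368) - 77) = -207/(299920/43 - 77) = -207/296609/43 = -207*43/296609 = -8901/296609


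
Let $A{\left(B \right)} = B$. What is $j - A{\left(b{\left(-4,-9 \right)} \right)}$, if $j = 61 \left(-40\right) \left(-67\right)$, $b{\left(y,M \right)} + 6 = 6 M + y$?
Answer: $163544$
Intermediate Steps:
$b{\left(y,M \right)} = -6 + y + 6 M$ ($b{\left(y,M \right)} = -6 + \left(6 M + y\right) = -6 + \left(y + 6 M\right) = -6 + y + 6 M$)
$j = 163480$ ($j = \left(-2440\right) \left(-67\right) = 163480$)
$j - A{\left(b{\left(-4,-9 \right)} \right)} = 163480 - \left(-6 - 4 + 6 \left(-9\right)\right) = 163480 - \left(-6 - 4 - 54\right) = 163480 - -64 = 163480 + 64 = 163544$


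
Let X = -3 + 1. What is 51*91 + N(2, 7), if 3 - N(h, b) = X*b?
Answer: 4658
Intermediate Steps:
X = -2
N(h, b) = 3 + 2*b (N(h, b) = 3 - (-2)*b = 3 + 2*b)
51*91 + N(2, 7) = 51*91 + (3 + 2*7) = 4641 + (3 + 14) = 4641 + 17 = 4658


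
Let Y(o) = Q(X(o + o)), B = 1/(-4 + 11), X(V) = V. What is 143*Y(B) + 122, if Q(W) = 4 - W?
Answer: 4572/7 ≈ 653.14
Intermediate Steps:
B = ⅐ (B = 1/7 = ⅐ ≈ 0.14286)
Y(o) = 4 - 2*o (Y(o) = 4 - (o + o) = 4 - 2*o)
143*Y(B) + 122 = 143*(4 - 2*⅐) + 122 = 143*(4 - 2/7) + 122 = 143*(26/7) + 122 = 3718/7 + 122 = 4572/7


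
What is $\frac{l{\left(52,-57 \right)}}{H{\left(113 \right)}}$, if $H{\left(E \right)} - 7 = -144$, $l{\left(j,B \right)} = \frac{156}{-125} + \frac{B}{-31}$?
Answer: $- \frac{2289}{530875} \approx -0.0043117$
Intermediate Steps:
$l{\left(j,B \right)} = - \frac{156}{125} - \frac{B}{31}$ ($l{\left(j,B \right)} = 156 \left(- \frac{1}{125}\right) + B \left(- \frac{1}{31}\right) = - \frac{156}{125} - \frac{B}{31}$)
$H{\left(E \right)} = -137$ ($H{\left(E \right)} = 7 - 144 = -137$)
$\frac{l{\left(52,-57 \right)}}{H{\left(113 \right)}} = \frac{- \frac{156}{125} - - \frac{57}{31}}{-137} = \left(- \frac{156}{125} + \frac{57}{31}\right) \left(- \frac{1}{137}\right) = \frac{2289}{3875} \left(- \frac{1}{137}\right) = - \frac{2289}{530875}$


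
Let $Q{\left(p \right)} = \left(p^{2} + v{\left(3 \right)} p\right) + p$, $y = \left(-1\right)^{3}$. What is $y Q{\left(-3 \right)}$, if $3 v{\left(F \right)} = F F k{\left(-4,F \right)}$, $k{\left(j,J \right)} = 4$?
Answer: $30$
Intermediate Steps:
$y = -1$
$v{\left(F \right)} = \frac{4 F^{2}}{3}$ ($v{\left(F \right)} = \frac{F F 4}{3} = \frac{F^{2} \cdot 4}{3} = \frac{4 F^{2}}{3}$)
$Q{\left(p \right)} = p^{2} + 13 p$ ($Q{\left(p \right)} = \left(p^{2} + \frac{4 \cdot 3^{2}}{3} p\right) + p = \left(p^{2} + \frac{4}{3} \cdot 9 p\right) + p = \left(p^{2} + 12 p\right) + p = p^{2} + 13 p$)
$y Q{\left(-3 \right)} = - \left(-3\right) \left(13 - 3\right) = - \left(-3\right) 10 = \left(-1\right) \left(-30\right) = 30$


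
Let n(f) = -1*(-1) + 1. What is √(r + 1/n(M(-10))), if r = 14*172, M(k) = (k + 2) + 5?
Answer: √9634/2 ≈ 49.076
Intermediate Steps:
M(k) = 7 + k (M(k) = (2 + k) + 5 = 7 + k)
n(f) = 2 (n(f) = 1 + 1 = 2)
r = 2408
√(r + 1/n(M(-10))) = √(2408 + 1/2) = √(2408 + ½) = √(4817/2) = √9634/2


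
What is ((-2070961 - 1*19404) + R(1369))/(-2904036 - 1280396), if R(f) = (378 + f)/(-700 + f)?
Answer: 699226219/1399692504 ≈ 0.49956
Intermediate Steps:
R(f) = (378 + f)/(-700 + f)
((-2070961 - 1*19404) + R(1369))/(-2904036 - 1280396) = ((-2070961 - 1*19404) + (378 + 1369)/(-700 + 1369))/(-2904036 - 1280396) = ((-2070961 - 19404) + 1747/669)/(-4184432) = (-2090365 + (1/669)*1747)*(-1/4184432) = (-2090365 + 1747/669)*(-1/4184432) = -1398452438/669*(-1/4184432) = 699226219/1399692504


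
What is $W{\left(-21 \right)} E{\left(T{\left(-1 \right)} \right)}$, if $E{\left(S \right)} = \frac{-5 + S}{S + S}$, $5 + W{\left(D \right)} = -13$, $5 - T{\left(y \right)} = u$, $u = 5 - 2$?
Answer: $\frac{27}{2} \approx 13.5$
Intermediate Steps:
$u = 3$ ($u = 5 - 2 = 3$)
$T{\left(y \right)} = 2$ ($T{\left(y \right)} = 5 - 3 = 2$)
$W{\left(D \right)} = -18$ ($W{\left(D \right)} = -5 - 13 = -18$)
$E{\left(S \right)} = \frac{-5 + S}{2 S}$
$W{\left(-21 \right)} E{\left(T{\left(-1 \right)} \right)} = - 18 \frac{-5 + 2}{2 \cdot 2} = - 18 \cdot \frac{1}{2} \cdot \frac{1}{2} \left(-3\right) = \left(-18\right) \left(- \frac{3}{4}\right) = \frac{27}{2}$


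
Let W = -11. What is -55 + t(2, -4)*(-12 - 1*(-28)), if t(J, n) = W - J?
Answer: -263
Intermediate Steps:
t(J, n) = -11 - J
-55 + t(2, -4)*(-12 - 1*(-28)) = -55 + (-11 - 1*2)*(-12 - 1*(-28)) = -55 + (-11 - 2)*(-12 + 28) = -55 - 13*16 = -55 - 208 = -263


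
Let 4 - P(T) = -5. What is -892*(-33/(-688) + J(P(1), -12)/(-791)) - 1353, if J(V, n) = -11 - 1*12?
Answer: -193428077/136052 ≈ -1421.7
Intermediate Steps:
P(T) = 9 (P(T) = 4 - 1*(-5) = 4 + 5 = 9)
J(V, n) = -23 (J(V, n) = -11 - 12 = -23)
-892*(-33/(-688) + J(P(1), -12)/(-791)) - 1353 = -892*(-33/(-688) - 23/(-791)) - 1353 = -892*(-33*(-1/688) - 23*(-1/791)) - 1353 = -892*(33/688 + 23/791) - 1353 = -892*41927/544208 - 1353 = -9349721/136052 - 1353 = -193428077/136052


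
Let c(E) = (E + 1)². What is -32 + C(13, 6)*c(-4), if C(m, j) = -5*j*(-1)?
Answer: 238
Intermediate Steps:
C(m, j) = 5*j
c(E) = (1 + E)²
-32 + C(13, 6)*c(-4) = -32 + (5*6)*(1 - 4)² = -32 + 30*(-3)² = -32 + 30*9 = -32 + 270 = 238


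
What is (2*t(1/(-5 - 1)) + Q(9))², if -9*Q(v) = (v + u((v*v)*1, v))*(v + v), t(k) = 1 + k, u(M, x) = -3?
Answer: 961/9 ≈ 106.78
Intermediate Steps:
Q(v) = -2*v*(-3 + v)/9 (Q(v) = -(v - 3)*(v + v)/9 = -(-3 + v)*2*v/9 = -2*v*(-3 + v)/9)
(2*t(1/(-5 - 1)) + Q(9))² = (2*(1 + 1/(-5 - 1)) + (2/9)*9*(3 - 1*9))² = (2*(1 + 1/(-6)) + (2/9)*9*(3 - 9))² = (2*(1 - ⅙) + (2/9)*9*(-6))² = (2*(⅚) - 12)² = (5/3 - 12)² = (-31/3)² = 961/9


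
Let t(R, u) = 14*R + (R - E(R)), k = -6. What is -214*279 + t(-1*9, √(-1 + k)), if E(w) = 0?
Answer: -59841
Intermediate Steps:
t(R, u) = 15*R (t(R, u) = 14*R + (R - 1*0) = 14*R + (R + 0) = 14*R + R = 15*R)
-214*279 + t(-1*9, √(-1 + k)) = -214*279 + 15*(-1*9) = -59706 + 15*(-9) = -59706 - 135 = -59841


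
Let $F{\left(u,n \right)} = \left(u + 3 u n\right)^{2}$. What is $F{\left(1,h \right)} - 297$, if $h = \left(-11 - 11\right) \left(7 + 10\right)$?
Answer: $1256344$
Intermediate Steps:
$h = -374$ ($h = \left(-22\right) 17 = -374$)
$F{\left(u,n \right)} = \left(u + 3 n u\right)^{2}$
$F{\left(1,h \right)} - 297 = 1^{2} \left(1 + 3 \left(-374\right)\right)^{2} - 297 = 1 \left(1 - 1122\right)^{2} - 297 = 1 \left(-1121\right)^{2} - 297 = 1 \cdot 1256641 - 297 = 1256641 - 297 = 1256344$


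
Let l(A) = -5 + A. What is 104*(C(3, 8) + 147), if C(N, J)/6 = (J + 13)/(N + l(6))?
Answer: 18564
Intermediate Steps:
C(N, J) = 6*(13 + J)/(1 + N) (C(N, J) = 6*((J + 13)/(N + (-5 + 6))) = 6*((13 + J)/(N + 1)) = 6*((13 + J)/(1 + N)) = 6*(13 + J)/(1 + N))
104*(C(3, 8) + 147) = 104*(6*(13 + 8)/(1 + 3) + 147) = 104*(6*21/4 + 147) = 104*(6*(1/4)*21 + 147) = 104*(63/2 + 147) = 104*(357/2) = 18564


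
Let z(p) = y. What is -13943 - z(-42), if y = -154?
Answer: -13789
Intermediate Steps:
z(p) = -154
-13943 - z(-42) = -13943 - 1*(-154) = -13943 + 154 = -13789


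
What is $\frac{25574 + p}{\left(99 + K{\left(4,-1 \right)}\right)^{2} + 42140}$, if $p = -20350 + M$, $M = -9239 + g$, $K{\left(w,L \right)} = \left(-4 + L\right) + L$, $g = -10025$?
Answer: $- \frac{14040}{50789} \approx -0.27644$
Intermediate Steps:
$K{\left(w,L \right)} = -4 + 2 L$
$M = -19264$ ($M = -9239 - 10025 = -19264$)
$p = -39614$ ($p = -20350 - 19264 = -39614$)
$\frac{25574 + p}{\left(99 + K{\left(4,-1 \right)}\right)^{2} + 42140} = \frac{25574 - 39614}{\left(99 + \left(-4 + 2 \left(-1\right)\right)\right)^{2} + 42140} = - \frac{14040}{\left(99 - 6\right)^{2} + 42140} = - \frac{14040}{93^{2} + 42140} = - \frac{14040}{8649 + 42140} = - \frac{14040}{50789}$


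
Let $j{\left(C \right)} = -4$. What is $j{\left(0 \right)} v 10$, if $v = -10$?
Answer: $400$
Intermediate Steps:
$j{\left(0 \right)} v 10 = \left(-4\right) \left(-10\right) 10 = 40 \cdot 10 = 400$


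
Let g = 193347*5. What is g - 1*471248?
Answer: 495487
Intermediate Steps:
g = 966735
g - 1*471248 = 966735 - 1*471248 = 966735 - 471248 = 495487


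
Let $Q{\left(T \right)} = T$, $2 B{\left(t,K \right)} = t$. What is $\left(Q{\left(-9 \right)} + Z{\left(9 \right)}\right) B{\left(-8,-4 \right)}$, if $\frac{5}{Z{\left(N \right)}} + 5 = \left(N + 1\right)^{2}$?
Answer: $\frac{680}{19} \approx 35.789$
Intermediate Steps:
$Z{\left(N \right)} = \frac{5}{-5 + \left(1 + N\right)^{2}}$ ($Z{\left(N \right)} = \frac{5}{-5 + \left(N + 1\right)^{2}} = \frac{5}{-5 + \left(1 + N\right)^{2}}$)
$B{\left(t,K \right)} = \frac{t}{2}$
$\left(Q{\left(-9 \right)} + Z{\left(9 \right)}\right) B{\left(-8,-4 \right)} = \left(-9 + \frac{5}{-5 + \left(1 + 9\right)^{2}}\right) \frac{1}{2} \left(-8\right) = \left(-9 + \frac{5}{-5 + 10^{2}}\right) \left(-4\right) = \left(-9 + \frac{5}{-5 + 100}\right) \left(-4\right) = \left(-9 + \frac{5}{95}\right) \left(-4\right) = \left(-9 + 5 \cdot \frac{1}{95}\right) \left(-4\right) = \left(-9 + \frac{1}{19}\right) \left(-4\right) = \left(- \frac{170}{19}\right) \left(-4\right) = \frac{680}{19}$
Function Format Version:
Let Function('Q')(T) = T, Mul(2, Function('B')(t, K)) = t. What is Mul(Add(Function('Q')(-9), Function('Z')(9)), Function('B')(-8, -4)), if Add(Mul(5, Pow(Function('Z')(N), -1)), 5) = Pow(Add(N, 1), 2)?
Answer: Rational(680, 19) ≈ 35.789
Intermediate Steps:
Function('Z')(N) = Mul(5, Pow(Add(-5, Pow(Add(1, N), 2)), -1)) (Function('Z')(N) = Mul(5, Pow(Add(-5, Pow(Add(N, 1), 2)), -1)) = Mul(5, Pow(Add(-5, Pow(Add(1, N), 2)), -1)))
Function('B')(t, K) = Mul(Rational(1, 2), t)
Mul(Add(Function('Q')(-9), Function('Z')(9)), Function('B')(-8, -4)) = Mul(Add(-9, Mul(5, Pow(Add(-5, Pow(Add(1, 9), 2)), -1))), Mul(Rational(1, 2), -8)) = Mul(Add(-9, Mul(5, Pow(Add(-5, Pow(10, 2)), -1))), -4) = Mul(Add(-9, Mul(5, Pow(Add(-5, 100), -1))), -4) = Mul(Add(-9, Mul(5, Pow(95, -1))), -4) = Mul(Add(-9, Mul(5, Rational(1, 95))), -4) = Mul(Add(-9, Rational(1, 19)), -4) = Mul(Rational(-170, 19), -4) = Rational(680, 19)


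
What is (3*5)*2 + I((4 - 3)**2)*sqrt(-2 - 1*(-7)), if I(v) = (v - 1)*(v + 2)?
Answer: 30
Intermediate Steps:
I(v) = (-1 + v)*(2 + v)
(3*5)*2 + I((4 - 3)**2)*sqrt(-2 - 1*(-7)) = (3*5)*2 + (-2 + (4 - 3)**2 + ((4 - 3)**2)**2)*sqrt(-2 - 1*(-7)) = 15*2 + (-2 + 1**2 + (1**2)**2)*sqrt(-2 + 7) = 30 + (-2 + 1 + 1**2)*sqrt(5) = 30 + (-2 + 1 + 1)*sqrt(5) = 30 + 0*sqrt(5) = 30 + 0 = 30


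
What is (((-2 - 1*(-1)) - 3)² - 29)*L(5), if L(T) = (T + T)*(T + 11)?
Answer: -2080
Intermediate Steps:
L(T) = 2*T*(11 + T) (L(T) = (2*T)*(11 + T) = 2*T*(11 + T))
(((-2 - 1*(-1)) - 3)² - 29)*L(5) = (((-2 - 1*(-1)) - 3)² - 29)*(2*5*(11 + 5)) = (((-2 + 1) - 3)² - 29)*(2*5*16) = ((-1 - 3)² - 29)*160 = ((-4)² - 29)*160 = (16 - 29)*160 = -13*160 = -2080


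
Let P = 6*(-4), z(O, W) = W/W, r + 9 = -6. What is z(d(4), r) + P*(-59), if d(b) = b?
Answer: 1417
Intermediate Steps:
r = -15 (r = -9 - 6 = -15)
z(O, W) = 1
P = -24
z(d(4), r) + P*(-59) = 1 - 24*(-59) = 1 + 1416 = 1417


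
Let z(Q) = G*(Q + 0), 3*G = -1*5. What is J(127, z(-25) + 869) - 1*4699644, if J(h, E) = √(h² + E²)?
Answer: -4699644 + √7608985/3 ≈ -4.6987e+6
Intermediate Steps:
G = -5/3 (G = (-1*5)/3 = (⅓)*(-5) = -5/3 ≈ -1.6667)
z(Q) = -5*Q/3 (z(Q) = -5*(Q + 0)/3 = -5*Q/3)
J(h, E) = √(E² + h²)
J(127, z(-25) + 869) - 1*4699644 = √((-5/3*(-25) + 869)² + 127²) - 1*4699644 = √((125/3 + 869)² + 16129) - 4699644 = √((2732/3)² + 16129) - 4699644 = √(7463824/9 + 16129) - 4699644 = √(7608985/9) - 4699644 = √7608985/3 - 4699644 = -4699644 + √7608985/3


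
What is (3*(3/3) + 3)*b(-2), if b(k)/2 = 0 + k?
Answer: -24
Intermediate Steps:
b(k) = 2*k (b(k) = 2*(0 + k) = 2*k)
(3*(3/3) + 3)*b(-2) = (3*(3/3) + 3)*(2*(-2)) = (3*(3*(⅓)) + 3)*(-4) = (3*1 + 3)*(-4) = (3 + 3)*(-4) = 6*(-4) = -24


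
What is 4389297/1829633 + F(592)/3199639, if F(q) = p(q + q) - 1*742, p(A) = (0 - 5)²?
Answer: 14042854016922/5854165102487 ≈ 2.3988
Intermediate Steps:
p(A) = 25 (p(A) = (-5)² = 25)
F(q) = -717 (F(q) = 25 - 1*742 = 25 - 742 = -717)
4389297/1829633 + F(592)/3199639 = 4389297/1829633 - 717/3199639 = 14042854016922/5854165102487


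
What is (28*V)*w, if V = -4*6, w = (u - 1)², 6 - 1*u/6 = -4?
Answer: -2339232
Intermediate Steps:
u = 60 (u = 36 - 6*(-4) = 36 + 24 = 60)
w = 3481 (w = (60 - 1)² = 59² = 3481)
V = -24
(28*V)*w = (28*(-24))*3481 = -672*3481 = -2339232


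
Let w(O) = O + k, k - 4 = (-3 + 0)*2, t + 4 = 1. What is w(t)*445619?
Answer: -2228095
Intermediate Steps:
t = -3 (t = -4 + 1 = -3)
k = -2 (k = 4 + (-3 + 0)*2 = 4 - 3*2 = 4 - 6 = -2)
w(O) = -2 + O (w(O) = O - 2 = -2 + O)
w(t)*445619 = (-2 - 3)*445619 = -5*445619 = -2228095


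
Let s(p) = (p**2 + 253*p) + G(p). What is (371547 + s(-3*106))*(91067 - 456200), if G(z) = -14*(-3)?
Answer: -143226705447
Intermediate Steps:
G(z) = 42
s(p) = 42 + p**2 + 253*p (s(p) = (p**2 + 253*p) + 42 = 42 + p**2 + 253*p)
(371547 + s(-3*106))*(91067 - 456200) = (371547 + (42 + (-3*106)**2 + 253*(-3*106)))*(91067 - 456200) = (371547 + (42 + (-318)**2 + 253*(-318)))*(-365133) = (371547 + (42 + 101124 - 80454))*(-365133) = (371547 + 20712)*(-365133) = 392259*(-365133) = -143226705447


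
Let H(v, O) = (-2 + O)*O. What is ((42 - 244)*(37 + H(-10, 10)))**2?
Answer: 558565956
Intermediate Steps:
H(v, O) = O*(-2 + O)
((42 - 244)*(37 + H(-10, 10)))**2 = ((42 - 244)*(37 + 10*(-2 + 10)))**2 = (-202*(37 + 10*8))**2 = (-202*(37 + 80))**2 = (-202*117)**2 = (-23634)**2 = 558565956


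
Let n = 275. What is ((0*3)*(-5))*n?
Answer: 0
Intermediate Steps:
((0*3)*(-5))*n = ((0*3)*(-5))*275 = (0*(-5))*275 = 0*275 = 0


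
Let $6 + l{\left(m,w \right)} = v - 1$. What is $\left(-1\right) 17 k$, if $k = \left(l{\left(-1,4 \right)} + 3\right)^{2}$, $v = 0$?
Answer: $-272$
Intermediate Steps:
$l{\left(m,w \right)} = -7$ ($l{\left(m,w \right)} = -6 + \left(0 - 1\right) = -6 - 1 = -7$)
$k = 16$ ($k = \left(-7 + 3\right)^{2} = \left(-4\right)^{2} = 16$)
$\left(-1\right) 17 k = \left(-1\right) 17 \cdot 16 = \left(-17\right) 16 = -272$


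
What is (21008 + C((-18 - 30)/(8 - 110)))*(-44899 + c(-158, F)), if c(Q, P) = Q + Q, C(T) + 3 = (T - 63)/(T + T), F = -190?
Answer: -15147793655/16 ≈ -9.4674e+8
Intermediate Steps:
C(T) = -3 + (-63 + T)/(2*T) (C(T) = -3 + (T - 63)/(T + T) = -3 + (-63 + T)/((2*T)) = -3 + (-63 + T)*(1/(2*T)) = -3 + (-63 + T)/(2*T))
c(Q, P) = 2*Q
(21008 + C((-18 - 30)/(8 - 110)))*(-44899 + c(-158, F)) = (21008 + (-63 - 5*(-18 - 30)/(8 - 110))/(2*(((-18 - 30)/(8 - 110)))))*(-44899 + 2*(-158)) = (21008 + (-63 - (-240)/(-102))/(2*((-48/(-102)))))*(-44899 - 316) = (21008 + (-63 - (-240)*(-1)/102)/(2*((-48*(-1/102)))))*(-45215) = (21008 + (-63 - 5*8/17)/(2*(8/17)))*(-45215) = (21008 + (1/2)*(17/8)*(-63 - 40/17))*(-45215) = (21008 + (1/2)*(17/8)*(-1111/17))*(-45215) = (21008 - 1111/16)*(-45215) = (335017/16)*(-45215) = -15147793655/16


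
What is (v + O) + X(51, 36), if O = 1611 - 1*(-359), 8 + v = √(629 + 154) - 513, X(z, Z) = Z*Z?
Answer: 2745 + 3*√87 ≈ 2773.0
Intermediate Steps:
X(z, Z) = Z²
v = -521 + 3*√87 (v = -8 + (√(629 + 154) - 513) = -8 + (√783 - 513) = -8 + (3*√87 - 513) = -8 + (-513 + 3*√87) = -521 + 3*√87 ≈ -493.02)
O = 1970 (O = 1611 + 359 = 1970)
(v + O) + X(51, 36) = ((-521 + 3*√87) + 1970) + 36² = (1449 + 3*√87) + 1296 = 2745 + 3*√87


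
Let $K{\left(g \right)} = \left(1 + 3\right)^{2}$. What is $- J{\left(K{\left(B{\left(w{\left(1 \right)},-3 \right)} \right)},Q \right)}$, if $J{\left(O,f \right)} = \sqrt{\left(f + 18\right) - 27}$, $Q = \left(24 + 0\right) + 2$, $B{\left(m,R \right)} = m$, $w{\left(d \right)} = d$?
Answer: $- \sqrt{17} \approx -4.1231$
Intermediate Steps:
$Q = 26$ ($Q = 24 + 2 = 26$)
$K{\left(g \right)} = 16$ ($K{\left(g \right)} = 4^{2} = 16$)
$J{\left(O,f \right)} = \sqrt{-9 + f}$ ($J{\left(O,f \right)} = \sqrt{\left(18 + f\right) - 27} = \sqrt{-9 + f}$)
$- J{\left(K{\left(B{\left(w{\left(1 \right)},-3 \right)} \right)},Q \right)} = - \sqrt{-9 + 26} = - \sqrt{17}$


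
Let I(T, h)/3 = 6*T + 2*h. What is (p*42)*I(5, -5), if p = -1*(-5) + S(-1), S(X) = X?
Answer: 10080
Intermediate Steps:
I(T, h) = 6*h + 18*T (I(T, h) = 3*(6*T + 2*h) = 3*(2*h + 6*T) = 6*h + 18*T)
p = 4 (p = -1*(-5) - 1 = 5 - 1 = 4)
(p*42)*I(5, -5) = (4*42)*(6*(-5) + 18*5) = 168*(-30 + 90) = 168*60 = 10080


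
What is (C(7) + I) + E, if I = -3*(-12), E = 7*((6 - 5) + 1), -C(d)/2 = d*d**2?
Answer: -636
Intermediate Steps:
C(d) = -2*d**3 (C(d) = -2*d*d**2 = -2*d**3)
E = 14 (E = 7*(1 + 1) = 7*2 = 14)
I = 36
(C(7) + I) + E = (-2*7**3 + 36) + 14 = (-2*343 + 36) + 14 = (-686 + 36) + 14 = -650 + 14 = -636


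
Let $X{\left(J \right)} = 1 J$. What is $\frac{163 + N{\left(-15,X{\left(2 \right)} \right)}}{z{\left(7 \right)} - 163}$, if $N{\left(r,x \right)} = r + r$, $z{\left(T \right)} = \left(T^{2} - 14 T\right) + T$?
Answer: $- \frac{133}{205} \approx -0.64878$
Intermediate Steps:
$X{\left(J \right)} = J$
$z{\left(T \right)} = T^{2} - 13 T$
$N{\left(r,x \right)} = 2 r$
$\frac{163 + N{\left(-15,X{\left(2 \right)} \right)}}{z{\left(7 \right)} - 163} = \frac{163 + 2 \left(-15\right)}{7 \left(-13 + 7\right) - 163} = \frac{163 - 30}{7 \left(-6\right) - 163} = \frac{133}{-42 - 163} = \frac{133}{-205} = 133 \left(- \frac{1}{205}\right) = - \frac{133}{205}$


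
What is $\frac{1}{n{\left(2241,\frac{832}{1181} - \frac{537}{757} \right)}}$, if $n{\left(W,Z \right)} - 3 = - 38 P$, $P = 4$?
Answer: $- \frac{1}{149} \approx -0.0067114$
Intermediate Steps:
$n{\left(W,Z \right)} = -149$ ($n{\left(W,Z \right)} = 3 - 152 = -149$)
$\frac{1}{n{\left(2241,\frac{832}{1181} - \frac{537}{757} \right)}} = \frac{1}{-149} = - \frac{1}{149}$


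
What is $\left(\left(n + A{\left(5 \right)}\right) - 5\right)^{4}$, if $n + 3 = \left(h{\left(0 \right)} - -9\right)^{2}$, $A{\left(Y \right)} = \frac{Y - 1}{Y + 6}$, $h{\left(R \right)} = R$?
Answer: $\frac{424125260001}{14641} \approx 2.8968 \cdot 10^{7}$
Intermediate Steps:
$A{\left(Y \right)} = \frac{-1 + Y}{6 + Y}$
$n = 78$ ($n = -3 + \left(0 - -9\right)^{2} = -3 + \left(0 + 9\right)^{2} = -3 + 9^{2} = -3 + 81 = 78$)
$\left(\left(n + A{\left(5 \right)}\right) - 5\right)^{4} = \left(\left(78 + \frac{-1 + 5}{6 + 5}\right) - 5\right)^{4} = \left(\left(78 + \frac{1}{11} \cdot 4\right) - 5\right)^{4} = \left(\left(78 + \frac{4}{11}\right) - 5\right)^{4} = \left(\frac{862}{11} - 5\right)^{4} = \left(\frac{807}{11}\right)^{4} = \frac{424125260001}{14641}$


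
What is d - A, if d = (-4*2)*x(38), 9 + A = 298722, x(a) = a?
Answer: -299017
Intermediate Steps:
A = 298713 (A = -9 + 298722 = 298713)
d = -304 (d = -4*2*38 = -8*38 = -304)
d - A = -304 - 1*298713 = -304 - 298713 = -299017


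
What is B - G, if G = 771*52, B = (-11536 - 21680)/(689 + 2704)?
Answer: -45355124/1131 ≈ -40102.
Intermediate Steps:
B = -11072/1131 (B = -33216/3393 = -33216*1/3393 = -11072/1131 ≈ -9.7896)
G = 40092
B - G = -11072/1131 - 1*40092 = -11072/1131 - 40092 = -45355124/1131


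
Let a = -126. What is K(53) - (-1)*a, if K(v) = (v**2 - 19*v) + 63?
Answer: 1739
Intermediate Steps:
K(v) = 63 + v**2 - 19*v
K(53) - (-1)*a = (63 + 53**2 - 19*53) - (-1)*(-126) = (63 + 2809 - 1007) - 1*126 = 1865 - 126 = 1739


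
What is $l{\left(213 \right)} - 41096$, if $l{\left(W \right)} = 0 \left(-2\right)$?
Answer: $-41096$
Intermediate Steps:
$l{\left(W \right)} = 0$
$l{\left(213 \right)} - 41096 = 0 - 41096 = -41096$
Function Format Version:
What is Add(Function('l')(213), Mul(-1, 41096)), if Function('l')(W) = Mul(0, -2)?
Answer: -41096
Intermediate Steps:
Function('l')(W) = 0
Add(Function('l')(213), Mul(-1, 41096)) = Add(0, Mul(-1, 41096)) = Add(0, -41096) = -41096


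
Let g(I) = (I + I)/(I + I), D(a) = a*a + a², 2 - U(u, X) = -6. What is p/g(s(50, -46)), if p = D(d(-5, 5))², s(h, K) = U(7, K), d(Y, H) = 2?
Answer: 64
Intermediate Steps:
U(u, X) = 8 (U(u, X) = 2 - 1*(-6) = 2 + 6 = 8)
s(h, K) = 8
D(a) = 2*a² (D(a) = a² + a² = 2*a²)
g(I) = 1 (g(I) = (2*I)/((2*I)) = (2*I)*(1/(2*I)) = 1)
p = 64 (p = (2*2²)² = (2*4)² = 8² = 64)
p/g(s(50, -46)) = 64/1 = 64*1 = 64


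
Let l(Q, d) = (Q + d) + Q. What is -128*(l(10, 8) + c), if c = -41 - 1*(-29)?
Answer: -2048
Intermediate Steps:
l(Q, d) = d + 2*Q
c = -12 (c = -41 + 29 = -12)
-128*(l(10, 8) + c) = -128*((8 + 2*10) - 12) = -128*((8 + 20) - 12) = -128*(28 - 12) = -128*16 = -2048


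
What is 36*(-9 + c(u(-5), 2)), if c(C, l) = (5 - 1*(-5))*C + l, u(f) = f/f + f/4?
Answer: -342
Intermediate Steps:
u(f) = 1 + f/4 (u(f) = 1 + f*(¼) = 1 + f/4)
c(C, l) = l + 10*C (c(C, l) = (5 + 5)*C + l = 10*C + l = l + 10*C)
36*(-9 + c(u(-5), 2)) = 36*(-9 + (2 + 10*(1 + (¼)*(-5)))) = 36*(-9 + (2 + 10*(1 - 5/4))) = 36*(-9 + (2 + 10*(-¼))) = 36*(-9 + (2 - 5/2)) = 36*(-9 - ½) = 36*(-19/2) = -342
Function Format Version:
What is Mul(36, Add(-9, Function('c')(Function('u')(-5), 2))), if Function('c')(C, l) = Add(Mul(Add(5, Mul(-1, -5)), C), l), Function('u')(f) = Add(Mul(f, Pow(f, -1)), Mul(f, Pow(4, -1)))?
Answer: -342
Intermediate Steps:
Function('u')(f) = Add(1, Mul(Rational(1, 4), f)) (Function('u')(f) = Add(1, Mul(f, Rational(1, 4))) = Add(1, Mul(Rational(1, 4), f)))
Function('c')(C, l) = Add(l, Mul(10, C)) (Function('c')(C, l) = Add(Mul(Add(5, 5), C), l) = Add(Mul(10, C), l) = Add(l, Mul(10, C)))
Mul(36, Add(-9, Function('c')(Function('u')(-5), 2))) = Mul(36, Add(-9, Add(2, Mul(10, Add(1, Mul(Rational(1, 4), -5)))))) = Mul(36, Add(-9, Add(2, Mul(10, Add(1, Rational(-5, 4)))))) = Mul(36, Add(-9, Add(2, Mul(10, Rational(-1, 4))))) = Mul(36, Add(-9, Add(2, Rational(-5, 2)))) = Mul(36, Add(-9, Rational(-1, 2))) = Mul(36, Rational(-19, 2)) = -342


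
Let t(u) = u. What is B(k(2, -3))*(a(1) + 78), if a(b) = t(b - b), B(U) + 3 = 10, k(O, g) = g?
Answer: 546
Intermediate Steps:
B(U) = 7 (B(U) = -3 + 10 = 7)
a(b) = 0 (a(b) = b - b = 0)
B(k(2, -3))*(a(1) + 78) = 7*(0 + 78) = 7*78 = 546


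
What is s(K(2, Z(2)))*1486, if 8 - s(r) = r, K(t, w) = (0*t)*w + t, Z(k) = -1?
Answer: 8916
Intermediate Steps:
K(t, w) = t (K(t, w) = 0*w + t = 0 + t = t)
s(r) = 8 - r
s(K(2, Z(2)))*1486 = (8 - 1*2)*1486 = (8 - 2)*1486 = 6*1486 = 8916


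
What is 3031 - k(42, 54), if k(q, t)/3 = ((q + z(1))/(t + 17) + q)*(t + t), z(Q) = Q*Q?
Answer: -764899/71 ≈ -10773.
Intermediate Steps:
z(Q) = Q**2
k(q, t) = 6*t*(q + (1 + q)/(17 + t)) (k(q, t) = 3*(((q + 1**2)/(t + 17) + q)*(t + t)) = 3*(((q + 1)/(17 + t) + q)*(2*t)) = 3*(((1 + q)/(17 + t) + q)*(2*t)) = 3*((q + (1 + q)/(17 + t))*(2*t)) = 3*(2*t*(q + (1 + q)/(17 + t))) = 6*t*(q + (1 + q)/(17 + t)))
3031 - k(42, 54) = 3031 - 6*54*(1 + 18*42 + 42*54)/(17 + 54) = 3031 - 6*54*(1 + 756 + 2268)/71 = 3031 - 6*54*3025/71 = 3031 - 1*980100/71 = 3031 - 980100/71 = -764899/71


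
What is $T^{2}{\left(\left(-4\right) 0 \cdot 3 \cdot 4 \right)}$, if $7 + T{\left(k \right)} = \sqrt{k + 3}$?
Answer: $\left(7 - \sqrt{3}\right)^{2} \approx 27.751$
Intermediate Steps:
$T{\left(k \right)} = -7 + \sqrt{3 + k}$ ($T{\left(k \right)} = -7 + \sqrt{k + 3} = -7 + \sqrt{3 + k}$)
$T^{2}{\left(\left(-4\right) 0 \cdot 3 \cdot 4 \right)} = \left(-7 + \sqrt{3 + \left(-4\right) 0 \cdot 3 \cdot 4}\right)^{2} = \left(-7 + \sqrt{3 + 0 \cdot 12}\right)^{2} = \left(-7 + \sqrt{3 + 0}\right)^{2} = \left(-7 + \sqrt{3}\right)^{2}$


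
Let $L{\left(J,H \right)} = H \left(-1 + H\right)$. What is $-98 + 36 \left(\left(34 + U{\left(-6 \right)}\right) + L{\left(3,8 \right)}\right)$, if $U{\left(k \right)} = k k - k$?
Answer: $4654$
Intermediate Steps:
$U{\left(k \right)} = k^{2} - k$
$-98 + 36 \left(\left(34 + U{\left(-6 \right)}\right) + L{\left(3,8 \right)}\right) = -98 + 36 \left(\left(34 - 6 \left(-1 - 6\right)\right) + 8 \left(-1 + 8\right)\right) = -98 + 36 \left(\left(34 - -42\right) + 8 \cdot 7\right) = -98 + 36 \left(\left(34 + 42\right) + 56\right) = -98 + 36 \left(76 + 56\right) = -98 + 36 \cdot 132 = -98 + 4752 = 4654$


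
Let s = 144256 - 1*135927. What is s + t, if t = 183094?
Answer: 191423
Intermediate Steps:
s = 8329 (s = 144256 - 135927 = 8329)
s + t = 8329 + 183094 = 191423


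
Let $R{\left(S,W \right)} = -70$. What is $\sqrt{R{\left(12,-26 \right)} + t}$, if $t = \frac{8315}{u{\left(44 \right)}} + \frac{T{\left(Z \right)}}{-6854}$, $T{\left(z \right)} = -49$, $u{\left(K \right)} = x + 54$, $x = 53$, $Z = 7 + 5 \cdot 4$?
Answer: $\frac{577 \sqrt{12467426}}{733378} \approx 2.778$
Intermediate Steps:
$Z = 27$ ($Z = 7 + 20 = 27$)
$u{\left(K \right)} = 107$ ($u{\left(K \right)} = 53 + 54 = 107$)
$t = \frac{56996253}{733378}$ ($t = \frac{8315}{107} - \frac{49}{-6854} = 8315 \cdot \frac{1}{107} - - \frac{49}{6854} = \frac{8315}{107} + \frac{49}{6854} = \frac{56996253}{733378} \approx 77.717$)
$\sqrt{R{\left(12,-26 \right)} + t} = \sqrt{-70 + \frac{56996253}{733378}} = \sqrt{\frac{5659793}{733378}} = \frac{577 \sqrt{12467426}}{733378}$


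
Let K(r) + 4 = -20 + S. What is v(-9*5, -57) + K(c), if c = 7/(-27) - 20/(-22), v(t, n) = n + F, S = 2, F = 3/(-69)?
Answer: -1818/23 ≈ -79.043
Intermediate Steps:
F = -1/23 (F = 3*(-1/69) = -1/23 ≈ -0.043478)
v(t, n) = -1/23 + n (v(t, n) = n - 1/23 = -1/23 + n)
c = 193/297 (c = 7*(-1/27) - 20*(-1/22) = -7/27 + 10/11 = 193/297 ≈ 0.64983)
K(r) = -22 (K(r) = -4 + (-20 + 2) = -4 - 18 = -22)
v(-9*5, -57) + K(c) = (-1/23 - 57) - 22 = -1312/23 - 22 = -1818/23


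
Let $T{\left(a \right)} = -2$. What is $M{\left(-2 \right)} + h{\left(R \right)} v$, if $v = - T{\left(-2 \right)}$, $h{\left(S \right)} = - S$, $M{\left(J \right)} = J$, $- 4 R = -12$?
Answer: $-8$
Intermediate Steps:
$R = 3$ ($R = \left(- \frac{1}{4}\right) \left(-12\right) = 3$)
$v = 2$ ($v = \left(-1\right) \left(-2\right) = 2$)
$M{\left(-2 \right)} + h{\left(R \right)} v = -2 + \left(-1\right) 3 \cdot 2 = -2 - 6 = -8$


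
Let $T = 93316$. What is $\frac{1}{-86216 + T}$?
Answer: $\frac{1}{7100} \approx 0.00014085$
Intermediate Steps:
$\frac{1}{-86216 + T} = \frac{1}{-86216 + 93316} = \frac{1}{7100}$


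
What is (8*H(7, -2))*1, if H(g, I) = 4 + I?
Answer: 16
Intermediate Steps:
(8*H(7, -2))*1 = (8*(4 - 2))*1 = (8*2)*1 = 16*1 = 16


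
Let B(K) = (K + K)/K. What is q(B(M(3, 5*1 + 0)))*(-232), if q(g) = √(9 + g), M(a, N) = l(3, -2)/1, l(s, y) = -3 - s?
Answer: -232*√11 ≈ -769.46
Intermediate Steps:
M(a, N) = -6 (M(a, N) = (-3 - 1*3)/1 = (-3 - 3)*1 = -6*1 = -6)
B(K) = 2 (B(K) = (2*K)/K = 2)
q(B(M(3, 5*1 + 0)))*(-232) = √(9 + 2)*(-232) = √11*(-232) = -232*√11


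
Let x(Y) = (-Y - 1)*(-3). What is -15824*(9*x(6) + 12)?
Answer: -3180624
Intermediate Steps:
x(Y) = 3 + 3*Y (x(Y) = (-1 - Y)*(-3) = 3 + 3*Y)
-15824*(9*x(6) + 12) = -15824*(9*(3 + 3*6) + 12) = -15824*(9*(3 + 18) + 12) = -15824*(9*21 + 12) = -15824*(189 + 12) = -15824*201 = -3180624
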